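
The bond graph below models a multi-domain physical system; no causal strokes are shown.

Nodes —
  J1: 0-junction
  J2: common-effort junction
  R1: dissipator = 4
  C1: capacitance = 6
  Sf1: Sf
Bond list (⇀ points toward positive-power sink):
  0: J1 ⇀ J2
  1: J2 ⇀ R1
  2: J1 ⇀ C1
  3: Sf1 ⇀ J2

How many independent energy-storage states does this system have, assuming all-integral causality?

1  (C1 all integral)

#3 |Sf1  (Sf1 fixes flow; stroke at Sf1)
#2 |J1  (C1: C, integral causality)
#0 |J2  (0-jn J1 has e-setter on 2)
#1 |R1  (common-e at J2 fixed by 0)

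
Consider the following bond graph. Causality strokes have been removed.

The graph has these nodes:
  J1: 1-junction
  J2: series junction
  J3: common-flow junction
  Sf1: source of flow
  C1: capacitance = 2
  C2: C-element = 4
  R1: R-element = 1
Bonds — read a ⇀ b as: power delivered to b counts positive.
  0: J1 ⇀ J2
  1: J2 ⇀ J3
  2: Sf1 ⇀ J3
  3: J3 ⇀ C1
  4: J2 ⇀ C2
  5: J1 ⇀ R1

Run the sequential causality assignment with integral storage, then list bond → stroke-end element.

#2 →Sf1  (Sf1 (Sf) sets flow on bond)
#1 →J3  (J3 flow already set via bond 2)
#3 →J3  (common-f at J3 fixed by 2)
#0 →J2  (1-jn J2 has f-setter on 1)
#4 →J2  (common-f at J2 fixed by 1)
#5 →J1  (J1 flow already set via bond 0)

β0 |J2
β1 |J3
β2 |Sf1
β3 |J3
β4 |J2
β5 |J1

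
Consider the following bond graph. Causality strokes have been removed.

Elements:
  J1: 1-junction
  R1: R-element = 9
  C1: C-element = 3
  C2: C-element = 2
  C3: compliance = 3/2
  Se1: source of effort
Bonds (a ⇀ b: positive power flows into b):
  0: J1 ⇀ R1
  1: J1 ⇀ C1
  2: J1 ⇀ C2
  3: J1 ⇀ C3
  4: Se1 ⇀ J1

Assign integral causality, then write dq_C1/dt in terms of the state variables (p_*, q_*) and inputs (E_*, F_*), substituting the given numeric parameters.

dq_C1/dt = E_Se1/9 - q_C1/27 - q_C2/18 - 2*q_C3/27

b4 stroke→J1  (source Se1 imposes e)
b1 stroke→J1  (C1: C, integral causality)
b2 stroke→J1  (C2 integral (e out))
b3 stroke→J1  (prefer integral on C3)
b0 stroke→R1  (J1 needs exactly one f-in)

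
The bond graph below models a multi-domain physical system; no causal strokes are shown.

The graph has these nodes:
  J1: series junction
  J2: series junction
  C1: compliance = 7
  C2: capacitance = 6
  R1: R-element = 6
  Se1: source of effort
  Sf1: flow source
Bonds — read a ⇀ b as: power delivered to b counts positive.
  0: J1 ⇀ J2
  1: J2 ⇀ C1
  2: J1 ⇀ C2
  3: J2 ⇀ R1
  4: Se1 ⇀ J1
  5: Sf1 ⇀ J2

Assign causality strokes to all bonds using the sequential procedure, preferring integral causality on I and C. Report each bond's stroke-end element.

b4 |J1  (source Se1 imposes e)
b5 |Sf1  (Sf1 (Sf) sets flow on bond)
b0 |J2  (common-f at J2 fixed by 5)
b1 |J2  (common-f at J2 fixed by 5)
b3 |J2  (1-jn J2 has f-setter on 5)
b2 |J1  (J1 flow already set via bond 0)

bond 0 |J2
bond 1 |J2
bond 2 |J1
bond 3 |J2
bond 4 |J1
bond 5 |Sf1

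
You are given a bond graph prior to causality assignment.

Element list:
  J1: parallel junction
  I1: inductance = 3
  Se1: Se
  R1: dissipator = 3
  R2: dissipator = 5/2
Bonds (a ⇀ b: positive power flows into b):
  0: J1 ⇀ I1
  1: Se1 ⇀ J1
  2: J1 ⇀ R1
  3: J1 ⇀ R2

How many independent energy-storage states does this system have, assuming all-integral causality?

bond 1 stroke at J1  (source Se1 imposes e)
bond 0 stroke at I1  (J1 effort already set via bond 1)
bond 2 stroke at R1  (0-jn J1 has e-setter on 1)
bond 3 stroke at R2  (J1: bond 1 brought effort, rest push out)

1  (I1 all integral)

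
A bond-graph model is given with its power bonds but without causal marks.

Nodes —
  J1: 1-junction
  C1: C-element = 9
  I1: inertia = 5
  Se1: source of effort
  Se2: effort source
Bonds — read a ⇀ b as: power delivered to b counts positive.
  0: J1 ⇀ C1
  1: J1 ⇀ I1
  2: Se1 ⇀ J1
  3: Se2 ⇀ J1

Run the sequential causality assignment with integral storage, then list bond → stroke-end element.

bond 2 stroke→J1  (Se1 (Se) sets effort on bond)
bond 3 stroke→J1  (Se2 (Se) sets effort on bond)
bond 0 stroke→J1  (C1 integral (e out))
bond 1 stroke→I1  (J1 needs exactly one f-in)

b0 stroke→J1
b1 stroke→I1
b2 stroke→J1
b3 stroke→J1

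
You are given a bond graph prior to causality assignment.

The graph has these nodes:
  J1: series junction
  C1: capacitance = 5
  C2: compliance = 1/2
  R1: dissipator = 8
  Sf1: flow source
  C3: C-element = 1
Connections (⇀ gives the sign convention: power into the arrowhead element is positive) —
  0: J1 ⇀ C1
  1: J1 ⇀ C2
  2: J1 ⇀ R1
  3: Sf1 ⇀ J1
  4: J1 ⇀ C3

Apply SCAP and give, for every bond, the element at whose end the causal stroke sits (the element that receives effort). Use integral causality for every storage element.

b0 →J1
b1 →J1
b2 →J1
b3 →Sf1
b4 →J1

#3 stroke→Sf1  (Sf1 fixes flow; stroke at Sf1)
#0 stroke→J1  (1-jn J1 has f-setter on 3)
#1 stroke→J1  (common-f at J1 fixed by 3)
#2 stroke→J1  (J1: bond 3 brought flow, rest push out)
#4 stroke→J1  (common-f at J1 fixed by 3)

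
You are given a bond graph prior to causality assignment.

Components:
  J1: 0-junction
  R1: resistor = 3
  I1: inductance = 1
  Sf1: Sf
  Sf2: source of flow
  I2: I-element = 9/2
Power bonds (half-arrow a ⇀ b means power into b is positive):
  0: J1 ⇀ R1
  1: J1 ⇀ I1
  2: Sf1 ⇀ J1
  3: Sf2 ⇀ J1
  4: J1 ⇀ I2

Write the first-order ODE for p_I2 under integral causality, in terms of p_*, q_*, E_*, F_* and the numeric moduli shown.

bond 2 →Sf1  (Sf1 (Sf) sets flow on bond)
bond 3 →Sf2  (source Sf2 imposes f)
bond 1 →I1  (I1: I, integral causality)
bond 4 →I2  (I2 outputs flow p/I2)
bond 0 →J1  (closing 0-jn rule on J1)

dp_I2/dt = 3*F_Sf1 + 3*F_Sf2 - 3*p_I1 - 2*p_I2/3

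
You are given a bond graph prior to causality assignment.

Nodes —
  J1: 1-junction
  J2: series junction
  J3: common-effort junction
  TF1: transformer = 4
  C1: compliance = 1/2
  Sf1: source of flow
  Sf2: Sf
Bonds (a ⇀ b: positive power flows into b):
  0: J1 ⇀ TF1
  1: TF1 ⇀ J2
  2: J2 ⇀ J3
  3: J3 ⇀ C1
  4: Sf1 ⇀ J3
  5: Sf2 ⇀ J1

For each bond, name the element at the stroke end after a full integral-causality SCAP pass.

b0 |J1
b1 |TF1
b2 |J2
b3 |J3
b4 |Sf1
b5 |Sf2

β4 stroke at Sf1  (source Sf1 imposes f)
β5 stroke at Sf2  (Sf2: flow source, stroke at near end)
β0 stroke at J1  (common-f at J1 fixed by 5)
β1 stroke at TF1  (through TF1, causality passes straight; one stroke at TF1)
β2 stroke at J2  (J2 flow already set via bond 1)
β3 stroke at J3  (J3: last free bond brings effort in)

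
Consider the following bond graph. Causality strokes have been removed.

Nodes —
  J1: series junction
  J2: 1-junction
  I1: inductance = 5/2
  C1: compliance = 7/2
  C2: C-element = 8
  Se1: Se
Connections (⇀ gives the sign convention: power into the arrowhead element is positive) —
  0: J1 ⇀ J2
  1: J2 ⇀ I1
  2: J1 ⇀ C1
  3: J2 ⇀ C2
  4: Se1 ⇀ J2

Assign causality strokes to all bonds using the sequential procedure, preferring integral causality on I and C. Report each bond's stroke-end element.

β4 →J2  (Se1 (Se) sets effort on bond)
β1 →I1  (I1 outputs flow p/I1)
β0 →J2  (common-f at J2 fixed by 1)
β3 →J2  (common-f at J2 fixed by 1)
β2 →J1  (1-jn J1 has f-setter on 0)

β0 →J2
β1 →I1
β2 →J1
β3 →J2
β4 →J2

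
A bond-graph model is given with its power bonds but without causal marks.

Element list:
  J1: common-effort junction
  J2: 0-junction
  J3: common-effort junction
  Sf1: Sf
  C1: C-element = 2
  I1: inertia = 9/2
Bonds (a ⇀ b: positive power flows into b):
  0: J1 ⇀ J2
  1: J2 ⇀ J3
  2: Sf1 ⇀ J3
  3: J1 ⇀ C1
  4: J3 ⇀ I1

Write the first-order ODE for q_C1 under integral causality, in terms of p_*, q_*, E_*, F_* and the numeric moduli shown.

dq_C1/dt = F_Sf1 - 2*p_I1/9

#2 →Sf1  (Sf1 fixes flow; stroke at Sf1)
#3 →J1  (C1 integral (e out))
#0 →J2  (common-e at J1 fixed by 3)
#1 →J3  (0-jn J2 has e-setter on 0)
#4 →I1  (0-jn J3 has e-setter on 1)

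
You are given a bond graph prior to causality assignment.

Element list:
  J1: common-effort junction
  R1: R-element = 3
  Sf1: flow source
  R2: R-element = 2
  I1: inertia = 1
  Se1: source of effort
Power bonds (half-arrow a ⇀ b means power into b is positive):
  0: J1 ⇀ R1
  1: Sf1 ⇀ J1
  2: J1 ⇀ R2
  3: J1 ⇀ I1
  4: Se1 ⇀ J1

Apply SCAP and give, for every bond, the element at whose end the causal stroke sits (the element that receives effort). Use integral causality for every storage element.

bond 0 stroke→R1
bond 1 stroke→Sf1
bond 2 stroke→R2
bond 3 stroke→I1
bond 4 stroke→J1

b1 |Sf1  (Sf1 fixes flow; stroke at Sf1)
b4 |J1  (Se1 fixes effort; stroke away)
b0 |R1  (0-jn J1 has e-setter on 4)
b2 |R2  (common-e at J1 fixed by 4)
b3 |I1  (J1: bond 4 brought effort, rest push out)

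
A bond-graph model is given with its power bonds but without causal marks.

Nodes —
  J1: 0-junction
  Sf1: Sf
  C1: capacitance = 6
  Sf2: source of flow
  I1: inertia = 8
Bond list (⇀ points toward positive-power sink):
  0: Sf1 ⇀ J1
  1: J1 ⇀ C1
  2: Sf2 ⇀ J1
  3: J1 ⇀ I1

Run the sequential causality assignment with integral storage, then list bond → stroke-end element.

#0 →Sf1
#1 →J1
#2 →Sf2
#3 →I1

β0 stroke at Sf1  (Sf1: flow source, stroke at near end)
β2 stroke at Sf2  (Sf2 (Sf) sets flow on bond)
β1 stroke at J1  (C1: C, integral causality)
β3 stroke at I1  (J1: bond 1 brought effort, rest push out)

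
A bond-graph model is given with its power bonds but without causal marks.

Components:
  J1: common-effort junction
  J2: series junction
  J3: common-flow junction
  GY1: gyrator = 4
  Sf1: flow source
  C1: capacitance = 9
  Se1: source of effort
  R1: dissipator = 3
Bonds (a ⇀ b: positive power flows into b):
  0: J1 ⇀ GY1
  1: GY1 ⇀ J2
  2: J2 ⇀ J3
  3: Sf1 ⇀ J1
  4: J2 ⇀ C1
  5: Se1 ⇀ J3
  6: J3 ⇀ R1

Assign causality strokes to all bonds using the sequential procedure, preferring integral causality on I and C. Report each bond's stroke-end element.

bond 0 |J1
bond 1 |J2
bond 2 |J3
bond 3 |Sf1
bond 4 |J2
bond 5 |J3
bond 6 |R1

#3 stroke→Sf1  (Sf1: flow source, stroke at near end)
#5 stroke→J3  (Se1: effort source, stroke at far end)
#0 stroke→J1  (only one effort-in slot at J1)
#1 stroke→J2  (GY1: gyrator matches bond 0)
#4 stroke→J2  (C1 outputs effort q/C1)
#2 stroke→J3  (only one flow-in slot at J2)
#6 stroke→R1  (J3: last free bond brings flow in)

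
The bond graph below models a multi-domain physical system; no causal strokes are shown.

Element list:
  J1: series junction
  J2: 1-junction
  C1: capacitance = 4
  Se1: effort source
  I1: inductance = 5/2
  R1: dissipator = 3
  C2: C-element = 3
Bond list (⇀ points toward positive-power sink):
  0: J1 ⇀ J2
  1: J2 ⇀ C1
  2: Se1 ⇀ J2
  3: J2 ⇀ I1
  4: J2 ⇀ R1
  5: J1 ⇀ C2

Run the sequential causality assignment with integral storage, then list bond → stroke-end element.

β0 stroke→J2
β1 stroke→J2
β2 stroke→J2
β3 stroke→I1
β4 stroke→J2
β5 stroke→J1

#2 →J2  (source Se1 imposes e)
#1 →J2  (prefer integral on C1)
#3 →I1  (prefer integral on I1)
#0 →J2  (J2: bond 3 brought flow, rest push out)
#4 →J2  (J2 flow already set via bond 3)
#5 →J1  (common-f at J1 fixed by 0)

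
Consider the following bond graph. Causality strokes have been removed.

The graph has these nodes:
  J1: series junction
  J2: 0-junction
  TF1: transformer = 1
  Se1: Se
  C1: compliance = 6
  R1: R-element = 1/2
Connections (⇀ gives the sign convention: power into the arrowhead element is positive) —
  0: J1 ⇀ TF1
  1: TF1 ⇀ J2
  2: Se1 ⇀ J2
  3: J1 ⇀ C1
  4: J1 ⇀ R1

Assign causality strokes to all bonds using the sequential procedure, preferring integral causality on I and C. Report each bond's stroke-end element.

#0 stroke→J1
#1 stroke→TF1
#2 stroke→J2
#3 stroke→J1
#4 stroke→R1

b2 |J2  (Se1 fixes effort; stroke away)
b1 |TF1  (J2: bond 2 brought effort, rest push out)
b0 |J1  (TF1 one-in-one-out from 1)
b3 |J1  (C1 integral (e out))
b4 |R1  (closing 1-jn rule on J1)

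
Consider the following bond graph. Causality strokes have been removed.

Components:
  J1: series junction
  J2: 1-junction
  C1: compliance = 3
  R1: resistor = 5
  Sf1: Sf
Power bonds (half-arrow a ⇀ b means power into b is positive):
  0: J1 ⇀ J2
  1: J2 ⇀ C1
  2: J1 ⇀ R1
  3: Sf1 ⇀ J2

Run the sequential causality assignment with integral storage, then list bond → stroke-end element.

b3 |Sf1  (source Sf1 imposes f)
b0 |J2  (J2 flow already set via bond 3)
b1 |J2  (J2: bond 3 brought flow, rest push out)
b2 |J1  (J1: bond 0 brought flow, rest push out)

β0 →J2
β1 →J2
β2 →J1
β3 →Sf1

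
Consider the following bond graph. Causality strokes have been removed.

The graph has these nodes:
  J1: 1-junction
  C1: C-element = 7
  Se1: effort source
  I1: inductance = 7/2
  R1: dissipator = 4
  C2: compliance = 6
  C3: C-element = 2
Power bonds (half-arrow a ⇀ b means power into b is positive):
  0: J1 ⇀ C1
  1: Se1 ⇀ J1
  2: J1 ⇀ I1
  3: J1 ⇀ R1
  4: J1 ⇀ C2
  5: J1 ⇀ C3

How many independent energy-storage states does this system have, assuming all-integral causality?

bond 1 stroke→J1  (source Se1 imposes e)
bond 0 stroke→J1  (C1 integral (e out))
bond 2 stroke→I1  (I1 outputs flow p/I1)
bond 3 stroke→J1  (J1 flow already set via bond 2)
bond 4 stroke→J1  (common-f at J1 fixed by 2)
bond 5 stroke→J1  (J1: bond 2 brought flow, rest push out)

4  (C1, C2, C3, I1 all integral)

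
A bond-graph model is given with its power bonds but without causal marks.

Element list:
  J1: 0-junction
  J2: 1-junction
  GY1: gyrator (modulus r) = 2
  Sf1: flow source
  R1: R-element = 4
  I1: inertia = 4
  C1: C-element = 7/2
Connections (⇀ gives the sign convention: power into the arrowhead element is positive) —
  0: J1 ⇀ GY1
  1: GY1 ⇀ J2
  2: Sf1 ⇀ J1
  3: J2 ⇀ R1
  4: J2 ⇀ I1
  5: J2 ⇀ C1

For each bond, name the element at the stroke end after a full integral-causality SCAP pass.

#2 stroke at Sf1  (source Sf1 imposes f)
#0 stroke at J1  (closing 0-jn rule on J1)
#1 stroke at J2  (GY1: gyrator matches bond 0)
#4 stroke at I1  (I1 integral (f out))
#3 stroke at J2  (J2 flow already set via bond 4)
#5 stroke at J2  (common-f at J2 fixed by 4)

#0 stroke→J1
#1 stroke→J2
#2 stroke→Sf1
#3 stroke→J2
#4 stroke→I1
#5 stroke→J2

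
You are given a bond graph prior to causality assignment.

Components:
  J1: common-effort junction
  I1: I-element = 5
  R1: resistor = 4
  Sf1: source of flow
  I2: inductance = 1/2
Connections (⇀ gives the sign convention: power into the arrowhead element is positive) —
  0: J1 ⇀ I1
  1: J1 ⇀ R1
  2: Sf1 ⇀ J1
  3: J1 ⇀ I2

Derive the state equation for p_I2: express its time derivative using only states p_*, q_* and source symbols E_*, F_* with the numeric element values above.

dp_I2/dt = 4*F_Sf1 - 4*p_I1/5 - 8*p_I2

bond 2 stroke→Sf1  (Sf1 fixes flow; stroke at Sf1)
bond 0 stroke→I1  (I1 integral (f out))
bond 3 stroke→I2  (I2 outputs flow p/I2)
bond 1 stroke→J1  (closing 0-jn rule on J1)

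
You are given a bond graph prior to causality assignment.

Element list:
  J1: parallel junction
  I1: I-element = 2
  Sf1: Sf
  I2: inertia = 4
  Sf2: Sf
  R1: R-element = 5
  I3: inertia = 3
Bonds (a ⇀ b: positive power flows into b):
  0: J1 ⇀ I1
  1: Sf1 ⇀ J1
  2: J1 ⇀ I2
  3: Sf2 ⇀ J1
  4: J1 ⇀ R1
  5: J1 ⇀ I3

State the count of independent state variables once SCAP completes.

3  (I1, I2, I3 all integral)

b1 stroke at Sf1  (Sf1 fixes flow; stroke at Sf1)
b3 stroke at Sf2  (Sf2 fixes flow; stroke at Sf2)
b0 stroke at I1  (I1 integral (f out))
b2 stroke at I2  (prefer integral on I2)
b5 stroke at I3  (prefer integral on I3)
b4 stroke at J1  (closing 0-jn rule on J1)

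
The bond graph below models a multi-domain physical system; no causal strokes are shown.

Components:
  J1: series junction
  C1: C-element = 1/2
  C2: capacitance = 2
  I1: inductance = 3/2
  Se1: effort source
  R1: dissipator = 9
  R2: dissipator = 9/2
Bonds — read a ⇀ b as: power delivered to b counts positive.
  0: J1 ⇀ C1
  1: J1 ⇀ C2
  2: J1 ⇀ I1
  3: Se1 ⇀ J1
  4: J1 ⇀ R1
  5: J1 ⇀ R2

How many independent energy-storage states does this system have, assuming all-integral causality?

bond 3 stroke→J1  (Se1 fixes effort; stroke away)
bond 0 stroke→J1  (prefer integral on C1)
bond 1 stroke→J1  (prefer integral on C2)
bond 2 stroke→I1  (I1 outputs flow p/I1)
bond 4 stroke→J1  (J1: bond 2 brought flow, rest push out)
bond 5 stroke→J1  (1-jn J1 has f-setter on 2)

3  (C1, C2, I1 all integral)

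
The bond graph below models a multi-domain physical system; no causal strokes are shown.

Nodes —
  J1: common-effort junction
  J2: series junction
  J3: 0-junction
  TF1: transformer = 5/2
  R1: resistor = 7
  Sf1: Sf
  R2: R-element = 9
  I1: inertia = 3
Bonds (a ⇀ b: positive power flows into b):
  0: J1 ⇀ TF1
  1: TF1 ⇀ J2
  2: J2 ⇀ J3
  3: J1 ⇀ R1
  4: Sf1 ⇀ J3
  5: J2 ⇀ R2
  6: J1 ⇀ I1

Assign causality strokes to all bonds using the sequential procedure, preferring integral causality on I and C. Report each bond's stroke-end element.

#0 |TF1
#1 |J2
#2 |J3
#3 |J1
#4 |Sf1
#5 |J2
#6 |I1

bond 4 →Sf1  (Sf1 fixes flow; stroke at Sf1)
bond 2 →J3  (J3 needs exactly one e-in)
bond 1 →J2  (1-jn J2 has f-setter on 2)
bond 5 →J2  (J2: bond 2 brought flow, rest push out)
bond 0 →TF1  (TF1 one-in-one-out from 1)
bond 6 →I1  (I1: I, integral causality)
bond 3 →J1  (only one effort-in slot at J1)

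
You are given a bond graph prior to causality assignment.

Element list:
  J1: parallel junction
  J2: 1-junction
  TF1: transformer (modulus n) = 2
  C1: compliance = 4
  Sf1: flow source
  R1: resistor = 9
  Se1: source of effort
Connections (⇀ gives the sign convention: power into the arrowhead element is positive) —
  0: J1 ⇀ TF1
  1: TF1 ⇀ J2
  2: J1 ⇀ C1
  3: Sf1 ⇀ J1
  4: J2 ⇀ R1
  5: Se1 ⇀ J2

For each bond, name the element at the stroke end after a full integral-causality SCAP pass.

#3 stroke→Sf1  (Sf1 (Sf) sets flow on bond)
#5 stroke→J2  (Se1 (Se) sets effort on bond)
#2 stroke→J1  (C1 outputs effort q/C1)
#0 stroke→TF1  (common-e at J1 fixed by 2)
#1 stroke→J2  (through TF1, causality passes straight; one stroke at TF1)
#4 stroke→R1  (J2 needs exactly one f-in)

b0 stroke at TF1
b1 stroke at J2
b2 stroke at J1
b3 stroke at Sf1
b4 stroke at R1
b5 stroke at J2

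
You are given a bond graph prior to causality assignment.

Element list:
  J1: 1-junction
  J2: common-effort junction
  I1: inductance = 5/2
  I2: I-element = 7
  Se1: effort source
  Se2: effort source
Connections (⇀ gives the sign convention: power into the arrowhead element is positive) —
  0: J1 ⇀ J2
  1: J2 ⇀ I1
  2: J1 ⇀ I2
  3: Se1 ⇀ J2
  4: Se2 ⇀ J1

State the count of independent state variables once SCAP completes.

2  (I1, I2 all integral)

b3 stroke at J2  (Se1 (Se) sets effort on bond)
b4 stroke at J1  (source Se2 imposes e)
b0 stroke at J1  (J2: bond 3 brought effort, rest push out)
b1 stroke at I1  (J2 effort already set via bond 3)
b2 stroke at I2  (only one flow-in slot at J1)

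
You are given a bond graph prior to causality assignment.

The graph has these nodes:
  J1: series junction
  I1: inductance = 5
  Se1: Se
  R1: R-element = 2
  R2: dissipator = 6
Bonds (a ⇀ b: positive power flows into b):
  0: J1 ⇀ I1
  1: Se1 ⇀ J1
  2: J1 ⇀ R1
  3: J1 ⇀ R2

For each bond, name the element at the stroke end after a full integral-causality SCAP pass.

b0 |I1
b1 |J1
b2 |J1
b3 |J1

β1 |J1  (Se1 fixes effort; stroke away)
β0 |I1  (I1: I, integral causality)
β2 |J1  (common-f at J1 fixed by 0)
β3 |J1  (common-f at J1 fixed by 0)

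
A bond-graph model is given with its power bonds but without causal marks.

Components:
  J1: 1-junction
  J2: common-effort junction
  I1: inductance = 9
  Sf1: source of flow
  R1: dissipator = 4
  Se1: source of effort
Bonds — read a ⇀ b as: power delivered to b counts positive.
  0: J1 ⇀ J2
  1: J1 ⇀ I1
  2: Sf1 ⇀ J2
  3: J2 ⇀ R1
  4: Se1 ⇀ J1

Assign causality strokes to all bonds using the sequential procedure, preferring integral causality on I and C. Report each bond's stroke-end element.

β2 |Sf1  (Sf1: flow source, stroke at near end)
β4 |J1  (Se1 (Se) sets effort on bond)
β1 |I1  (prefer integral on I1)
β0 |J1  (common-f at J1 fixed by 1)
β3 |J2  (only one effort-in slot at J2)

bond 0 |J1
bond 1 |I1
bond 2 |Sf1
bond 3 |J2
bond 4 |J1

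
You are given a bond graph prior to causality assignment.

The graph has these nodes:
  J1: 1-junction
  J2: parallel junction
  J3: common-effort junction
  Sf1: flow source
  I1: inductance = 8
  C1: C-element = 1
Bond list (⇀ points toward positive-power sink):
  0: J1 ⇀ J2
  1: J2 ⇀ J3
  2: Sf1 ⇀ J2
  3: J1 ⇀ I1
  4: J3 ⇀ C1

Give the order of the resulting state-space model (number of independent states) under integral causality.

2  (C1, I1 all integral)

bond 2 stroke at Sf1  (Sf1: flow source, stroke at near end)
bond 3 stroke at I1  (I1: I, integral causality)
bond 0 stroke at J1  (J1 flow already set via bond 3)
bond 1 stroke at J2  (closing 0-jn rule on J2)
bond 4 stroke at J3  (J3: last free bond brings effort in)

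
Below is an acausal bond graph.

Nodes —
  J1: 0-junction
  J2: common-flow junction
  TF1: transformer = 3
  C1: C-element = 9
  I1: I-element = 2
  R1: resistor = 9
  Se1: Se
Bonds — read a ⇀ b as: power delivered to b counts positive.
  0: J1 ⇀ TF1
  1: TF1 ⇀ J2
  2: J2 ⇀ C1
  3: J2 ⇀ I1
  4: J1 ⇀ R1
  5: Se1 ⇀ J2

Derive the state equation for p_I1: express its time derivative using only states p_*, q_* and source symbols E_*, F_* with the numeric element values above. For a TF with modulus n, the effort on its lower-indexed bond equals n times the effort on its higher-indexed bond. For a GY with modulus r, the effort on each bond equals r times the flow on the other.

dp_I1/dt = E_Se1 - p_I1/2 - q_C1/9

bond 5 →J2  (Se1 fixes effort; stroke away)
bond 2 →J2  (C1: C, integral causality)
bond 3 →I1  (I1 integral (f out))
bond 1 →J2  (common-f at J2 fixed by 3)
bond 0 →TF1  (TF1: transformer flips bond 1)
bond 4 →J1  (J1 needs exactly one e-in)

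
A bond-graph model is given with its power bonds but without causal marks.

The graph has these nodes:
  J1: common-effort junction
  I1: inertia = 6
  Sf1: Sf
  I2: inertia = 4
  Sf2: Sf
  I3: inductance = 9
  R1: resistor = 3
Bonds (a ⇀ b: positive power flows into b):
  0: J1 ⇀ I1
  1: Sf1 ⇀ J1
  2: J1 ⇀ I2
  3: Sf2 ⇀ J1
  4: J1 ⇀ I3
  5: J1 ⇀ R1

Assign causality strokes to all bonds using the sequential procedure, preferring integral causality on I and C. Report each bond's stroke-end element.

#0 |I1
#1 |Sf1
#2 |I2
#3 |Sf2
#4 |I3
#5 |J1

b1 stroke→Sf1  (Sf1: flow source, stroke at near end)
b3 stroke→Sf2  (source Sf2 imposes f)
b0 stroke→I1  (prefer integral on I1)
b2 stroke→I2  (I2 outputs flow p/I2)
b4 stroke→I3  (I3 integral (f out))
b5 stroke→J1  (J1 needs exactly one e-in)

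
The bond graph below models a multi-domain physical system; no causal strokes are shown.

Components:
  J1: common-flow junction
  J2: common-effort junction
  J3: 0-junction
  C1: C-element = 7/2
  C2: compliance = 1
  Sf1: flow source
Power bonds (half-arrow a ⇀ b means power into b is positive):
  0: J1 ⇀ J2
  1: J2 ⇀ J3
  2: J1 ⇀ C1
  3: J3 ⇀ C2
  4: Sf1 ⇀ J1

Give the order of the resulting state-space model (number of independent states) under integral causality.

b4 →Sf1  (Sf1 fixes flow; stroke at Sf1)
b0 →J1  (1-jn J1 has f-setter on 4)
b2 →J1  (J1 flow already set via bond 4)
b1 →J2  (J2: last free bond brings effort in)
b3 →J3  (only one effort-in slot at J3)

2  (C1, C2 all integral)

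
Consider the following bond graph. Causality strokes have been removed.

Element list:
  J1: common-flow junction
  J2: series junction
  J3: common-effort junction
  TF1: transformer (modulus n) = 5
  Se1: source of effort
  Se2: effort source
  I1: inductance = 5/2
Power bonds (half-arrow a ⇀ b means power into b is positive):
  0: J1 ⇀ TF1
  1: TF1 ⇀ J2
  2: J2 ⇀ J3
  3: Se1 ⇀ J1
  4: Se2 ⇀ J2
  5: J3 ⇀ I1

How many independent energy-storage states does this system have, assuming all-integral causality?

1  (I1 all integral)

bond 3 →J1  (Se1: effort source, stroke at far end)
bond 4 →J2  (source Se2 imposes e)
bond 0 →TF1  (closing 1-jn rule on J1)
bond 1 →J2  (TF1: transformer flips bond 0)
bond 2 →J3  (J2 needs exactly one f-in)
bond 5 →I1  (J3 effort already set via bond 2)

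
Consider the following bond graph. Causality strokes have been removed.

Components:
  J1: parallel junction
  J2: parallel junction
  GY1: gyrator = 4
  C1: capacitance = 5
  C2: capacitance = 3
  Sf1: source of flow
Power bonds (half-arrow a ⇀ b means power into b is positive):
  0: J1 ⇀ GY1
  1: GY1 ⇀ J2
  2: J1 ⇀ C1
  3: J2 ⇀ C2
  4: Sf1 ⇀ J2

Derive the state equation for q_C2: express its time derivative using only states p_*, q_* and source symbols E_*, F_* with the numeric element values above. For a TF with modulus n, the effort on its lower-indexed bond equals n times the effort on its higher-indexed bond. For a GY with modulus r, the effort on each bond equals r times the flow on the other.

dq_C2/dt = F_Sf1 + q_C1/20

β4 →Sf1  (Sf1: flow source, stroke at near end)
β2 →J1  (prefer integral on C1)
β0 →GY1  (J1 effort already set via bond 2)
β1 →GY1  (GY GY1: same side as bond 0)
β3 →J2  (J2 needs exactly one e-in)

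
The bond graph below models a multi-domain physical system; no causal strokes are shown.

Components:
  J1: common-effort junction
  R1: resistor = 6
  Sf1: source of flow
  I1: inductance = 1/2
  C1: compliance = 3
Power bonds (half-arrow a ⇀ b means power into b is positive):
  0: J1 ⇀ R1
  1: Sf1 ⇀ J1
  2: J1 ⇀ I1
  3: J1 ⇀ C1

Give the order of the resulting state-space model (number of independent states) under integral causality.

bond 1 →Sf1  (Sf1: flow source, stroke at near end)
bond 2 →I1  (prefer integral on I1)
bond 3 →J1  (C1 outputs effort q/C1)
bond 0 →R1  (0-jn J1 has e-setter on 3)

2  (C1, I1 all integral)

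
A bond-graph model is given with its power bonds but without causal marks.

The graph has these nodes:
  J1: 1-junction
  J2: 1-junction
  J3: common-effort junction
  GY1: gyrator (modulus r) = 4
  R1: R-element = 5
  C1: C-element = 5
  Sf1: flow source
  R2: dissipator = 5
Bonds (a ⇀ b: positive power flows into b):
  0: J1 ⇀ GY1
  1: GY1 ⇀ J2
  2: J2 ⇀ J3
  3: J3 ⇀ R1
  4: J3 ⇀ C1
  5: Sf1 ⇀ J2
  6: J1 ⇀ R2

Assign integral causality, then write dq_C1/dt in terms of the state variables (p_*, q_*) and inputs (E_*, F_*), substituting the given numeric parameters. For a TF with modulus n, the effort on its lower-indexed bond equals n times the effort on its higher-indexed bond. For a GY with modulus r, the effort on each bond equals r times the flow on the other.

bond 5 stroke→Sf1  (Sf1: flow source, stroke at near end)
bond 1 stroke→J2  (common-f at J2 fixed by 5)
bond 2 stroke→J2  (J2 flow already set via bond 5)
bond 0 stroke→J1  (GY1 both-in/both-out from 1)
bond 6 stroke→R2  (only one flow-in slot at J1)
bond 4 stroke→J3  (prefer integral on C1)
bond 3 stroke→R1  (J3: bond 4 brought effort, rest push out)

dq_C1/dt = F_Sf1 - q_C1/25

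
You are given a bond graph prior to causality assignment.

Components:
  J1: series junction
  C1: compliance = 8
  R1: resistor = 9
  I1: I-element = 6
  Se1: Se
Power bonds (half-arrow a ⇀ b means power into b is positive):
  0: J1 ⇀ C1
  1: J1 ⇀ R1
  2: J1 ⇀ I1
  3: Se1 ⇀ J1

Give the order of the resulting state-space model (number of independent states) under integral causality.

b3 stroke at J1  (Se1 fixes effort; stroke away)
b0 stroke at J1  (C1 integral (e out))
b2 stroke at I1  (I1 outputs flow p/I1)
b1 stroke at J1  (J1 flow already set via bond 2)

2  (C1, I1 all integral)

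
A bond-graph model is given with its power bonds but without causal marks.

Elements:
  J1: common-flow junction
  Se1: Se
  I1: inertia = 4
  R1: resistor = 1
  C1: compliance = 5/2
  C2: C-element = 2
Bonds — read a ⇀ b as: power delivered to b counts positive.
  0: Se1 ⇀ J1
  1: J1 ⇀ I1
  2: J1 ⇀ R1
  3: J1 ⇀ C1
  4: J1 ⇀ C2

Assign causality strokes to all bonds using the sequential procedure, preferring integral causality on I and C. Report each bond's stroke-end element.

β0 stroke→J1  (Se1: effort source, stroke at far end)
β1 stroke→I1  (I1 outputs flow p/I1)
β2 stroke→J1  (J1 flow already set via bond 1)
β3 stroke→J1  (J1: bond 1 brought flow, rest push out)
β4 stroke→J1  (J1: bond 1 brought flow, rest push out)

β0 stroke at J1
β1 stroke at I1
β2 stroke at J1
β3 stroke at J1
β4 stroke at J1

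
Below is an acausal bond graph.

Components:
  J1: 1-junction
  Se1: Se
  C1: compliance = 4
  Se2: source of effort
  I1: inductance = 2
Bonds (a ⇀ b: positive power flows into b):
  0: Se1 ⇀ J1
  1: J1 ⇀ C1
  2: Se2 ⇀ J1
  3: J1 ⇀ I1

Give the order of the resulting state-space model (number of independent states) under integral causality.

2  (C1, I1 all integral)

b0 |J1  (Se1: effort source, stroke at far end)
b2 |J1  (Se2 (Se) sets effort on bond)
b1 |J1  (C1: C, integral causality)
b3 |I1  (J1: last free bond brings flow in)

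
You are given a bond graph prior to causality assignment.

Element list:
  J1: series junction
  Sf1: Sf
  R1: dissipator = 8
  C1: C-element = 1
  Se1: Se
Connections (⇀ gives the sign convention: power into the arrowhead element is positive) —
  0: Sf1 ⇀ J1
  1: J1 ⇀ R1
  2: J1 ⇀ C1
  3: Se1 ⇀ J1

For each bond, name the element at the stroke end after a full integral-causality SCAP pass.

bond 0 |Sf1  (Sf1 fixes flow; stroke at Sf1)
bond 3 |J1  (Se1 fixes effort; stroke away)
bond 1 |J1  (common-f at J1 fixed by 0)
bond 2 |J1  (common-f at J1 fixed by 0)

bond 0 stroke at Sf1
bond 1 stroke at J1
bond 2 stroke at J1
bond 3 stroke at J1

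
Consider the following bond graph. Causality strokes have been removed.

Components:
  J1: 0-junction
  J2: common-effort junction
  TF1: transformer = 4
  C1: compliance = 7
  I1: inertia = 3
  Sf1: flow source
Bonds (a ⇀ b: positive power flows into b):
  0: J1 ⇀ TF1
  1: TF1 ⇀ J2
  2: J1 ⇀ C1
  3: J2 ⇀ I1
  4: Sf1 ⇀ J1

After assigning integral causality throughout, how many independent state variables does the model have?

#4 stroke at Sf1  (Sf1 fixes flow; stroke at Sf1)
#2 stroke at J1  (C1 integral (e out))
#0 stroke at TF1  (J1: bond 2 brought effort, rest push out)
#1 stroke at J2  (through TF1, causality passes straight; one stroke at TF1)
#3 stroke at I1  (0-jn J2 has e-setter on 1)

2  (C1, I1 all integral)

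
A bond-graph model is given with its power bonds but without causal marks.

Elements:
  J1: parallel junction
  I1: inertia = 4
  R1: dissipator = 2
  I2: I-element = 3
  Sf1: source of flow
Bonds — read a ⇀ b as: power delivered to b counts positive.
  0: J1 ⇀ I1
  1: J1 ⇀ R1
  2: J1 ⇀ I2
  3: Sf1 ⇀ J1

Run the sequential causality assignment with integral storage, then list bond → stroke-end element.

#0 →I1
#1 →J1
#2 →I2
#3 →Sf1

bond 3 stroke at Sf1  (Sf1 fixes flow; stroke at Sf1)
bond 0 stroke at I1  (prefer integral on I1)
bond 2 stroke at I2  (I2 integral (f out))
bond 1 stroke at J1  (only one effort-in slot at J1)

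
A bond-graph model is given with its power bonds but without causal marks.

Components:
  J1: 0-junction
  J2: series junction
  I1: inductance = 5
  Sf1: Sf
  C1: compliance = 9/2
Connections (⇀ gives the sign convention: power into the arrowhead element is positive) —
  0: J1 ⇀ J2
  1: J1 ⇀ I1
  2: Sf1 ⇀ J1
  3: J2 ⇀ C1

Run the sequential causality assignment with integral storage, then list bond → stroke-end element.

bond 0 |J1
bond 1 |I1
bond 2 |Sf1
bond 3 |J2

bond 2 stroke→Sf1  (Sf1 fixes flow; stroke at Sf1)
bond 1 stroke→I1  (I1 integral (f out))
bond 0 stroke→J1  (J1: last free bond brings effort in)
bond 3 stroke→J2  (1-jn J2 has f-setter on 0)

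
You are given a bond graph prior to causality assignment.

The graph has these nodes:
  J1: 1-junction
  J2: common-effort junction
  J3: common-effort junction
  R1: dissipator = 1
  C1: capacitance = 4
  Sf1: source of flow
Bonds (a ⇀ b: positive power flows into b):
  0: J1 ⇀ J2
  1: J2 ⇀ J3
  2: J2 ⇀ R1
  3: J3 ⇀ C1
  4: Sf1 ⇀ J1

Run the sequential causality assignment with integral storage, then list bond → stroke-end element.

#4 |Sf1  (Sf1 (Sf) sets flow on bond)
#0 |J1  (1-jn J1 has f-setter on 4)
#3 |J3  (C1: C, integral causality)
#1 |J2  (0-jn J3 has e-setter on 3)
#2 |R1  (common-e at J2 fixed by 1)

b0 |J1
b1 |J2
b2 |R1
b3 |J3
b4 |Sf1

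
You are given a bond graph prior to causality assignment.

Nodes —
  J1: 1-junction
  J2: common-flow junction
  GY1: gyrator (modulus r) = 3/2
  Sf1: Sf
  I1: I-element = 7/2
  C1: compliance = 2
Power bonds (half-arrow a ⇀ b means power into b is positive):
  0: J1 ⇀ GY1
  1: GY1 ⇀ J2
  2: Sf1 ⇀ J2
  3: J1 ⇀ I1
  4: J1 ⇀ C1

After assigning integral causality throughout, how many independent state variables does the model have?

#2 |Sf1  (Sf1 (Sf) sets flow on bond)
#1 |J2  (J2: bond 2 brought flow, rest push out)
#0 |J1  (GY GY1: same side as bond 1)
#3 |I1  (I1 integral (f out))
#4 |J1  (J1 flow already set via bond 3)

2  (C1, I1 all integral)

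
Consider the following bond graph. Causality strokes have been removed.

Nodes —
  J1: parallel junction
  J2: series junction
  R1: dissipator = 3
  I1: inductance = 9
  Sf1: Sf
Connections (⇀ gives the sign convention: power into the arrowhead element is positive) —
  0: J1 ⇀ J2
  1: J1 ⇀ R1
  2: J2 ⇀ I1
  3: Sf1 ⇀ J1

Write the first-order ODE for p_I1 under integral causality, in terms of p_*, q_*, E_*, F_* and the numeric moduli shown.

#3 →Sf1  (Sf1: flow source, stroke at near end)
#2 →I1  (I1: I, integral causality)
#0 →J2  (1-jn J2 has f-setter on 2)
#1 →J1  (only one effort-in slot at J1)

dp_I1/dt = 3*F_Sf1 - p_I1/3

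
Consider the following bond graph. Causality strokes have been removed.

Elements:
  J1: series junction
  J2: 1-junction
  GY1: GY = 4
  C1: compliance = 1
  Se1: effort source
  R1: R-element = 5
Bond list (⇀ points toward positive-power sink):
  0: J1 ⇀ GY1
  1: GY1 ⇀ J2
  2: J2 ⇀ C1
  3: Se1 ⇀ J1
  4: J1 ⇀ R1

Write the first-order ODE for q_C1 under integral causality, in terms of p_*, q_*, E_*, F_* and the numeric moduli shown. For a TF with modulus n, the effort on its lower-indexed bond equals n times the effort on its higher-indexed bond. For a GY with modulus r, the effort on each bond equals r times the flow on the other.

dq_C1/dt = E_Se1/4 - 5*q_C1/16

b3 |J1  (source Se1 imposes e)
b2 |J2  (C1: C, integral causality)
b1 |GY1  (J2: last free bond brings flow in)
b0 |GY1  (GY GY1: same side as bond 1)
b4 |J1  (J1: bond 0 brought flow, rest push out)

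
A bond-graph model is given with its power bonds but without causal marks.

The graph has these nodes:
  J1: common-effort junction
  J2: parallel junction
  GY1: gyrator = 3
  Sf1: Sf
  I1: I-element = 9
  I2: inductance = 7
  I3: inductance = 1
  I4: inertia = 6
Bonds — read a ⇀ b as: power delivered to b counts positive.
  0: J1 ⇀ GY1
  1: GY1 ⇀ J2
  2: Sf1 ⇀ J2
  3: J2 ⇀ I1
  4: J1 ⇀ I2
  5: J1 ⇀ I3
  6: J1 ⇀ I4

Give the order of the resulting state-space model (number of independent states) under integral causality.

b2 →Sf1  (Sf1 (Sf) sets flow on bond)
b3 →I1  (I1 outputs flow p/I1)
b1 →J2  (closing 0-jn rule on J2)
b0 →J1  (through GY1, causality inverts; strokes same side of GY1)
b4 →I2  (J1: bond 0 brought effort, rest push out)
b5 →I3  (common-e at J1 fixed by 0)
b6 →I4  (J1: bond 0 brought effort, rest push out)

4  (I1, I2, I3, I4 all integral)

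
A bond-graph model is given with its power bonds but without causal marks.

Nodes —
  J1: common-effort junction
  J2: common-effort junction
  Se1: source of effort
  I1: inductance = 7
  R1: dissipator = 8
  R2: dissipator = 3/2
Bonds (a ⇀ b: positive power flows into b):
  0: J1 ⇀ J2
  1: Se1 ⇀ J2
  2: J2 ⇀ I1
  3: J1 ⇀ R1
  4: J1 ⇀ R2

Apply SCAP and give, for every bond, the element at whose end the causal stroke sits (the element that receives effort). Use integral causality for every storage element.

β1 stroke→J2  (Se1 (Se) sets effort on bond)
β0 stroke→J1  (J2: bond 1 brought effort, rest push out)
β2 stroke→I1  (common-e at J2 fixed by 1)
β3 stroke→R1  (J1 effort already set via bond 0)
β4 stroke→R2  (J1: bond 0 brought effort, rest push out)

b0 →J1
b1 →J2
b2 →I1
b3 →R1
b4 →R2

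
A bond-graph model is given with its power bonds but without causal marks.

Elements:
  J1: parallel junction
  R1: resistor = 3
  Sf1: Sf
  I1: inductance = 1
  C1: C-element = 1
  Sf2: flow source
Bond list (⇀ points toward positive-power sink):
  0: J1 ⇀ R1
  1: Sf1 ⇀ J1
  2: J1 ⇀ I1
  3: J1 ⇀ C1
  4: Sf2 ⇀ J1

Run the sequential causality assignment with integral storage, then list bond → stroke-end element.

#1 stroke→Sf1  (Sf1 fixes flow; stroke at Sf1)
#4 stroke→Sf2  (Sf2: flow source, stroke at near end)
#2 stroke→I1  (I1 outputs flow p/I1)
#3 stroke→J1  (prefer integral on C1)
#0 stroke→R1  (J1 effort already set via bond 3)

β0 →R1
β1 →Sf1
β2 →I1
β3 →J1
β4 →Sf2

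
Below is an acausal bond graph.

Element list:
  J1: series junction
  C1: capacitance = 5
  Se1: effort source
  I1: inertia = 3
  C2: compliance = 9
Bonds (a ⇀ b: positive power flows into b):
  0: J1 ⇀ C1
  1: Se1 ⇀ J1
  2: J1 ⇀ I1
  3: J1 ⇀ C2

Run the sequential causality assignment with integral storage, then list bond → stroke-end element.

β0 stroke→J1
β1 stroke→J1
β2 stroke→I1
β3 stroke→J1

#1 stroke at J1  (Se1 fixes effort; stroke away)
#0 stroke at J1  (prefer integral on C1)
#2 stroke at I1  (prefer integral on I1)
#3 stroke at J1  (J1 flow already set via bond 2)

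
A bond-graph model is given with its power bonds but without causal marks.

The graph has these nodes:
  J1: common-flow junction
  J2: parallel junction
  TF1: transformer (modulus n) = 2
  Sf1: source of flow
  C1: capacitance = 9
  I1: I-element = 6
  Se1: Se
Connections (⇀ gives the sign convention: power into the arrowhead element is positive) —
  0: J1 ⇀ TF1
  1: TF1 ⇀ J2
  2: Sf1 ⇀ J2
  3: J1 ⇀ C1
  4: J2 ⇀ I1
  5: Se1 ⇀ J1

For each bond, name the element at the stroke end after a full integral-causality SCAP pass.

#2 |Sf1  (Sf1 fixes flow; stroke at Sf1)
#5 |J1  (source Se1 imposes e)
#3 |J1  (C1 outputs effort q/C1)
#0 |TF1  (only one flow-in slot at J1)
#1 |J2  (through TF1, causality passes straight; one stroke at TF1)
#4 |I1  (common-e at J2 fixed by 1)

β0 |TF1
β1 |J2
β2 |Sf1
β3 |J1
β4 |I1
β5 |J1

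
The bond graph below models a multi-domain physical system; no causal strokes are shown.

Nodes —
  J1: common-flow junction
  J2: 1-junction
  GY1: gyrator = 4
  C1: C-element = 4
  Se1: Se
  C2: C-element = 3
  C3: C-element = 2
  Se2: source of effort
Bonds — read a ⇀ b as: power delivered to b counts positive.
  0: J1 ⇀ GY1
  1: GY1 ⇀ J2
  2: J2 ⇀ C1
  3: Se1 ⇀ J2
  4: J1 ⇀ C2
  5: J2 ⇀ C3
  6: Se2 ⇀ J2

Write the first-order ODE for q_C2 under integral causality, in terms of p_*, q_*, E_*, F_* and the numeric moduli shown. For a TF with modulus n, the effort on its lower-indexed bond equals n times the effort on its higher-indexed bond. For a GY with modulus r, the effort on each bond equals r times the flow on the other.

dq_C2/dt = -E_Se1/4 - E_Se2/4 + q_C1/16 + q_C3/8

#3 stroke at J2  (Se1 (Se) sets effort on bond)
#6 stroke at J2  (Se2 fixes effort; stroke away)
#2 stroke at J2  (C1: C, integral causality)
#4 stroke at J1  (C2 outputs effort q/C2)
#0 stroke at GY1  (closing 1-jn rule on J1)
#1 stroke at GY1  (GY GY1: same side as bond 0)
#5 stroke at J2  (1-jn J2 has f-setter on 1)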